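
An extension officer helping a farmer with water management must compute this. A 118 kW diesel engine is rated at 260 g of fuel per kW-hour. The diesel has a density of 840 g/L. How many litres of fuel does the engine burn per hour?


FC = P * BSFC / rho_fuel
   = 118 * 260 / 840
   = 30680 / 840
   = 36.52 L/h


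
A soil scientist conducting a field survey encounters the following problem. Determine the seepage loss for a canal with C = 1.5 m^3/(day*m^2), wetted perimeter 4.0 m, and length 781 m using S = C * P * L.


S = C * P * L
  = 1.5 * 4.0 * 781
  = 4686 m^3/day


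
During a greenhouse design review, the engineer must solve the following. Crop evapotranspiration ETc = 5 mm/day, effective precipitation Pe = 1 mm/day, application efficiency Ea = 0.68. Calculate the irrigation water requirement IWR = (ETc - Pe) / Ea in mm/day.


IWR = (ETc - Pe) / Ea
    = (5 - 1) / 0.68
    = 4 / 0.68
    = 5.88 mm/day


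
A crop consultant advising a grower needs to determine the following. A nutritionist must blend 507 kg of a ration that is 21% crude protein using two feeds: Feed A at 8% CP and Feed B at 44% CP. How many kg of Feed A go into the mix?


parts_A = CP_b - target = 44 - 21 = 23
parts_B = target - CP_a = 21 - 8 = 13
total_parts = 23 + 13 = 36
Feed A = 507 * 23 / 36 = 323.92 kg
Feed B = 507 * 13 / 36 = 183.08 kg

323.92 kg


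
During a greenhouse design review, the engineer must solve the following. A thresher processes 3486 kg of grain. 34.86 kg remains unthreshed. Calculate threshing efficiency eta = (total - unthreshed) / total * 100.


eta = (total - unthreshed) / total * 100
    = (3486 - 34.86) / 3486 * 100
    = 3451.14 / 3486 * 100
    = 99%


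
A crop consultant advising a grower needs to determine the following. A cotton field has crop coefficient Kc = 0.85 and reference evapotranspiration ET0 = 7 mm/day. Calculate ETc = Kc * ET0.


ETc = Kc * ET0
    = 0.85 * 7
    = 5.95 mm/day


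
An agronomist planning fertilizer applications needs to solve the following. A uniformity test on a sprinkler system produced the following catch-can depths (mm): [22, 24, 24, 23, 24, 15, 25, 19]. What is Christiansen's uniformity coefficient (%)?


xbar = 176 / 8 = 22
sum|xi - xbar| = 20
CU = 100 * (1 - 20 / (8 * 22))
   = 100 * (1 - 0.1136)
   = 88.64%


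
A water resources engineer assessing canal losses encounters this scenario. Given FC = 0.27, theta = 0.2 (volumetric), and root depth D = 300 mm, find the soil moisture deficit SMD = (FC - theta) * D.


SMD = (FC - theta) * D
    = (0.27 - 0.2) * 300
    = 0.070 * 300
    = 21 mm


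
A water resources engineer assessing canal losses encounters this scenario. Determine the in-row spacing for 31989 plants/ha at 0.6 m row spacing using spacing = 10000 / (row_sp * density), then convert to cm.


spacing = 10000 / (row_sp * density)
        = 10000 / (0.6 * 31989)
        = 10000 / 19193.40
        = 0.52101 m = 52.10 cm


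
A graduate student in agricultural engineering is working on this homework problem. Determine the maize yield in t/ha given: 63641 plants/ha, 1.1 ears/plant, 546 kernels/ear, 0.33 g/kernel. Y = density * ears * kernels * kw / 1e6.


Y = density * ears * kernels * kw
  = 63641 * 1.1 * 546 * 0.33 g/ha
  = 12613518.92 g/ha
  = 12613.52 kg/ha = 12.61 t/ha


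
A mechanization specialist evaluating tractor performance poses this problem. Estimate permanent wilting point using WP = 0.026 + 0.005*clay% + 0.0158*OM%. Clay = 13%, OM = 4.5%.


WP = 0.026 + 0.005*13 + 0.0158*4.5
   = 0.026 + 0.0650 + 0.0711
   = 0.1621


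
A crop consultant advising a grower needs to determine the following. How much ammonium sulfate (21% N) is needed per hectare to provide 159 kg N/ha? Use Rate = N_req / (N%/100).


Rate = N_required / (N_content / 100)
     = 159 / (21 / 100)
     = 159 / 0.21
     = 757.14 kg/ha


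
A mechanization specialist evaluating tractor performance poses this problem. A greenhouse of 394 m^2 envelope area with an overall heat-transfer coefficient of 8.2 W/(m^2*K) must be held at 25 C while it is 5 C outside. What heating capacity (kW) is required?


dT = 25 - (5) = 20 K
Q = U * A * dT
  = 8.2 * 394 * 20
  = 64616 W = 64.62 kW


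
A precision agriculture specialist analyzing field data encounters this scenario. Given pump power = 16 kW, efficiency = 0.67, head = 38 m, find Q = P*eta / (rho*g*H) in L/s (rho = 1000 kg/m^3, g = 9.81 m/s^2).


Q = (P * 1000 * eta) / (rho * g * H)
  = (16 * 1000 * 0.67) / (1000 * 9.81 * 38)
  = 10720 / 372780
  = 0.02876 m^3/s = 28.76 L/s


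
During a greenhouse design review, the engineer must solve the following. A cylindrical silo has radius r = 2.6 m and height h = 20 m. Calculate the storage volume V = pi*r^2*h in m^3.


V = pi * r^2 * h
  = pi * 2.6^2 * 20
  = pi * 6.76 * 20
  = 424.74 m^3


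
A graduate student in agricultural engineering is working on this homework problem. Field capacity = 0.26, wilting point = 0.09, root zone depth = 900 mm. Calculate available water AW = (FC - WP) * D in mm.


AW = (FC - WP) * D
   = (0.26 - 0.09) * 900
   = 0.17 * 900
   = 153 mm


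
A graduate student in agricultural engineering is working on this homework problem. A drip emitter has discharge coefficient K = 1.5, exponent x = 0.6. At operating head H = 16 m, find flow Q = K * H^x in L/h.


Q = K * H^x
  = 1.5 * 16^0.6
  = 1.5 * 5.2780
  = 7.92 L/h


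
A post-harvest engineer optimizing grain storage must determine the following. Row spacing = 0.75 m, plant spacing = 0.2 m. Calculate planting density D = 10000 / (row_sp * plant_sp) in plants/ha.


D = 10000 / (row_sp * plant_sp)
  = 10000 / (0.75 * 0.2)
  = 10000 / 0.1500
  = 66666.67 plants/ha


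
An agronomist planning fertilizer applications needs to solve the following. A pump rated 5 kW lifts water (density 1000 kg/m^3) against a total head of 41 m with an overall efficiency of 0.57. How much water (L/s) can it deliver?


Q = (P * 1000 * eta) / (rho * g * H)
  = (5 * 1000 * 0.57) / (1000 * 9.81 * 41)
  = 2850 / 402210
  = 0.00709 m^3/s = 7.09 L/s


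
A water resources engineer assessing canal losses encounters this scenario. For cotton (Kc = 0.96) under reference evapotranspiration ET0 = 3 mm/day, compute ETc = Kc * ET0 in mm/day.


ETc = Kc * ET0
    = 0.96 * 3
    = 2.88 mm/day


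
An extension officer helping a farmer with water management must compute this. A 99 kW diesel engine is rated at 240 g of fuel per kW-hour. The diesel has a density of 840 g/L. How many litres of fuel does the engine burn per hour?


FC = P * BSFC / rho_fuel
   = 99 * 240 / 840
   = 23760 / 840
   = 28.29 L/h


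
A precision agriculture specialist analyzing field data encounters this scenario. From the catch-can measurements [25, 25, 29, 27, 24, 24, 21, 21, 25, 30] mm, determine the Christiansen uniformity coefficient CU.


xbar = 251 / 10 = 25.100
sum|xi - xbar| = 21.400
CU = 100 * (1 - 21.400 / (10 * 25.100))
   = 100 * (1 - 0.0853)
   = 91.47%


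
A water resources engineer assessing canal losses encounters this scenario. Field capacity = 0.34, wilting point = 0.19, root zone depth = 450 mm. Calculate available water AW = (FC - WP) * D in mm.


AW = (FC - WP) * D
   = (0.34 - 0.19) * 450
   = 0.15 * 450
   = 67.50 mm


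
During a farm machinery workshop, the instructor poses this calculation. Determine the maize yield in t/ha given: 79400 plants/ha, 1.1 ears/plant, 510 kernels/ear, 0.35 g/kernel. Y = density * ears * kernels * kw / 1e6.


Y = density * ears * kernels * kw
  = 79400 * 1.1 * 510 * 0.35 g/ha
  = 15590190.00 g/ha
  = 15590.19 kg/ha = 15.59 t/ha


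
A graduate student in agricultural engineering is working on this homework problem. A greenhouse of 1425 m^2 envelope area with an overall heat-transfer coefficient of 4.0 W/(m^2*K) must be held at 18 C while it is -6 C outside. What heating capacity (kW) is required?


dT = 18 - (-6) = 24 K
Q = U * A * dT
  = 4.0 * 1425 * 24
  = 136800 W = 136.80 kW


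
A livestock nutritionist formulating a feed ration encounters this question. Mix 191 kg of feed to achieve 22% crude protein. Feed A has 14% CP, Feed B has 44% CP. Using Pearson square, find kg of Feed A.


parts_A = CP_b - target = 44 - 22 = 22
parts_B = target - CP_a = 22 - 14 = 8
total_parts = 22 + 8 = 30
Feed A = 191 * 22 / 30 = 140.07 kg
Feed B = 191 * 8 / 30 = 50.93 kg

140.07 kg


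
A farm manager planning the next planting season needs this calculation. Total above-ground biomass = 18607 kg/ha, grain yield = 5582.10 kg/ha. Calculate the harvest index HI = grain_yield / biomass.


HI = grain_yield / biomass
   = 5582.10 / 18607
   = 0.30


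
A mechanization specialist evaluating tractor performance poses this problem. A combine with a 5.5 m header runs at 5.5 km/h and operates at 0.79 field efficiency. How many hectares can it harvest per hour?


C = w * v * eta_f / 10
  = 5.5 * 5.5 * 0.79 / 10
  = 23.90 / 10
  = 2.39 ha/h


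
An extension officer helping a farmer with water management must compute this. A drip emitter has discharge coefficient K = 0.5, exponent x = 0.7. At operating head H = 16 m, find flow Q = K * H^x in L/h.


Q = K * H^x
  = 0.5 * 16^0.7
  = 0.5 * 6.9644
  = 3.48 L/h


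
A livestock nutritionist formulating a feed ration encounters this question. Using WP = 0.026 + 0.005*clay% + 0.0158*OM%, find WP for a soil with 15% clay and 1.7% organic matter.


WP = 0.026 + 0.005*15 + 0.0158*1.7
   = 0.026 + 0.0750 + 0.0269
   = 0.1279


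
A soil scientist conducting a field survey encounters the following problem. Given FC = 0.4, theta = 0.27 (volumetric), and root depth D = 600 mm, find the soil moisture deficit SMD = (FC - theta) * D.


SMD = (FC - theta) * D
    = (0.4 - 0.27) * 600
    = 0.130 * 600
    = 78 mm


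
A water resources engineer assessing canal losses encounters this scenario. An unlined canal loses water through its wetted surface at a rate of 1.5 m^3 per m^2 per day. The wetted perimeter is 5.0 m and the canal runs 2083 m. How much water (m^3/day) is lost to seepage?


S = C * P * L
  = 1.5 * 5.0 * 2083
  = 15622.50 m^3/day


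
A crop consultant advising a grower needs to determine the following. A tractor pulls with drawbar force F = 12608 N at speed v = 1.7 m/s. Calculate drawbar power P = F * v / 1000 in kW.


P = F * v / 1000
  = 12608 * 1.7 / 1000
  = 21433.60 / 1000
  = 21.43 kW


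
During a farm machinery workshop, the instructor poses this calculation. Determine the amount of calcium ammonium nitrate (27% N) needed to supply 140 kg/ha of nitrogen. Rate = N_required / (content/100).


Rate = N_required / (N_content / 100)
     = 140 / (27 / 100)
     = 140 / 0.27
     = 518.52 kg/ha


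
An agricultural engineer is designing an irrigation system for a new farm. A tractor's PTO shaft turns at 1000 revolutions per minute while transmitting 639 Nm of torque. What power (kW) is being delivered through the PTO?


P = 2*pi*n*T / 60000
  = 2*pi * 1000 * 639 / 60000
  = 4014955.41 / 60000
  = 66.92 kW


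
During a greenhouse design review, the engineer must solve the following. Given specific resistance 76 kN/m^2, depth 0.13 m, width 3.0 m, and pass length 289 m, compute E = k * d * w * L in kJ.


E = k * d * w * L
  = 76 * 0.13 * 3.0 * 289
  = 8565.96 kJ


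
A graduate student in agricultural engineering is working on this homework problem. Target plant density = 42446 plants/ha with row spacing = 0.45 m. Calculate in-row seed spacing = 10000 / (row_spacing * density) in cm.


spacing = 10000 / (row_sp * density)
        = 10000 / (0.45 * 42446)
        = 10000 / 19100.70
        = 0.52354 m = 52.35 cm


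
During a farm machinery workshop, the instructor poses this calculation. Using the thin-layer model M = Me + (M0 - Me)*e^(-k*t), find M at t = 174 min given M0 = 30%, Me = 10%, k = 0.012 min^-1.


M = Me + (M0 - Me) * e^(-k*t)
  = 10 + (30 - 10) * e^(-0.012*174)
  = 10 + 20 * e^(-2.088)
  = 10 + 20 * 0.12393
  = 10 + 2.4787
  = 12.48%


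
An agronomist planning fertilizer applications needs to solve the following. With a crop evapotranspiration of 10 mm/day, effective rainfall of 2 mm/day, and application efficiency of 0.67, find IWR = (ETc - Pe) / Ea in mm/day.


IWR = (ETc - Pe) / Ea
    = (10 - 2) / 0.67
    = 8 / 0.67
    = 11.94 mm/day


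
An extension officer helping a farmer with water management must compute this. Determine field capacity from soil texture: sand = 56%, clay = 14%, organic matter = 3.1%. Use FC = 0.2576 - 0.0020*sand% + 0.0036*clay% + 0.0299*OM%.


FC = 0.2576 - 0.0020*56 + 0.0036*14 + 0.0299*3.1
   = 0.2576 - 0.1120 + 0.0504 + 0.0927
   = 0.2887


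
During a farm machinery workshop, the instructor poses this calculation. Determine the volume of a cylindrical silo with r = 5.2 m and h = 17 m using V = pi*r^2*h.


V = pi * r^2 * h
  = pi * 5.2^2 * 17
  = pi * 27.04 * 17
  = 1444.13 m^3


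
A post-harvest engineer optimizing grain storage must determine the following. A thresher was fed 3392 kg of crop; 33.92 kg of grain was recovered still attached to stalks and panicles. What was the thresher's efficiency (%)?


eta = (total - unthreshed) / total * 100
    = (3392 - 33.92) / 3392 * 100
    = 3358.08 / 3392 * 100
    = 99%


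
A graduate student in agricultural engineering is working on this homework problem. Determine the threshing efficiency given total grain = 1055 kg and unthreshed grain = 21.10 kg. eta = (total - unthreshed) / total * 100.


eta = (total - unthreshed) / total * 100
    = (1055 - 21.10) / 1055 * 100
    = 1033.90 / 1055 * 100
    = 98%


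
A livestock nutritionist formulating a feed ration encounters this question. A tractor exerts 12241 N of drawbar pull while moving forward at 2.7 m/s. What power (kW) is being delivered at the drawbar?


P = F * v / 1000
  = 12241 * 2.7 / 1000
  = 33050.70 / 1000
  = 33.05 kW


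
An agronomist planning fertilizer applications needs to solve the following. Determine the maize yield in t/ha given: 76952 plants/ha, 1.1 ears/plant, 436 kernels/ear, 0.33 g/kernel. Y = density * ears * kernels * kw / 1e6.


Y = density * ears * kernels * kw
  = 76952 * 1.1 * 436 * 0.33 g/ha
  = 12179039.14 g/ha
  = 12179.04 kg/ha = 12.18 t/ha


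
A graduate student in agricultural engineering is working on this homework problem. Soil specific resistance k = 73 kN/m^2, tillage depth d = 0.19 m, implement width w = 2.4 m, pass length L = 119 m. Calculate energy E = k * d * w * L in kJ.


E = k * d * w * L
  = 73 * 0.19 * 2.4 * 119
  = 3961.27 kJ


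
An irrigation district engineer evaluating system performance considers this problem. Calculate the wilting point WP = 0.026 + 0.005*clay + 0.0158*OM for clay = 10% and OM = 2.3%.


WP = 0.026 + 0.005*10 + 0.0158*2.3
   = 0.026 + 0.0500 + 0.0363
   = 0.1123


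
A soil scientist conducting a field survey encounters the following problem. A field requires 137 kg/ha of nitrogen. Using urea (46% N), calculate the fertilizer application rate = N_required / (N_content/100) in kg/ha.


Rate = N_required / (N_content / 100)
     = 137 / (46 / 100)
     = 137 / 0.46
     = 297.83 kg/ha


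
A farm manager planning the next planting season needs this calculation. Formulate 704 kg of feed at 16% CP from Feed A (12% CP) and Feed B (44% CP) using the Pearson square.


parts_A = CP_b - target = 44 - 16 = 28
parts_B = target - CP_a = 16 - 12 = 4
total_parts = 28 + 4 = 32
Feed A = 704 * 28 / 32 = 616 kg
Feed B = 704 * 4 / 32 = 88 kg

616 kg


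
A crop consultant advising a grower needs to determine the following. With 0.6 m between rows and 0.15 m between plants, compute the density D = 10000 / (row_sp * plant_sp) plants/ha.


D = 10000 / (row_sp * plant_sp)
  = 10000 / (0.6 * 0.15)
  = 10000 / 0.0900
  = 111111.11 plants/ha


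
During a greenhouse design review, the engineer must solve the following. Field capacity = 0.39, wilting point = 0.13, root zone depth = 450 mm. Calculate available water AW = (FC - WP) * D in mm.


AW = (FC - WP) * D
   = (0.39 - 0.13) * 450
   = 0.26 * 450
   = 117 mm


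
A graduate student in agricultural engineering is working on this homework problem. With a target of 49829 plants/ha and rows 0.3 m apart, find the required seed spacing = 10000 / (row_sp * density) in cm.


spacing = 10000 / (row_sp * density)
        = 10000 / (0.3 * 49829)
        = 10000 / 14948.70
        = 0.66895 m = 66.90 cm


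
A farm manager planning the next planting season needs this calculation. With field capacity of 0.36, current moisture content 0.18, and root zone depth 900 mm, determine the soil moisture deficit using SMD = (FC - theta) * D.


SMD = (FC - theta) * D
    = (0.36 - 0.18) * 900
    = 0.180 * 900
    = 162 mm


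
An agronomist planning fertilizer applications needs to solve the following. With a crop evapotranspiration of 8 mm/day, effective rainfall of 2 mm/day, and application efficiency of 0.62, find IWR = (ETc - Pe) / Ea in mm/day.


IWR = (ETc - Pe) / Ea
    = (8 - 2) / 0.62
    = 6 / 0.62
    = 9.68 mm/day


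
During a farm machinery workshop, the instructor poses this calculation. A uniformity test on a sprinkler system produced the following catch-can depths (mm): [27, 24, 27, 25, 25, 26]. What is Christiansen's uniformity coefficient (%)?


xbar = 154 / 6 = 25.667
sum|xi - xbar| = 6
CU = 100 * (1 - 6 / (6 * 25.667))
   = 100 * (1 - 0.0390)
   = 96.10%


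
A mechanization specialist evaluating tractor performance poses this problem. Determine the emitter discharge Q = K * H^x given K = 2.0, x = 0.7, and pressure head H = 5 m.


Q = K * H^x
  = 2.0 * 5^0.7
  = 2.0 * 3.0852
  = 6.17 L/h


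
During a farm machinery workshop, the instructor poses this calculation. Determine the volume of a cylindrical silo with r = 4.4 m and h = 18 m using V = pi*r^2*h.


V = pi * r^2 * h
  = pi * 4.4^2 * 18
  = pi * 19.36 * 18
  = 1094.78 m^3


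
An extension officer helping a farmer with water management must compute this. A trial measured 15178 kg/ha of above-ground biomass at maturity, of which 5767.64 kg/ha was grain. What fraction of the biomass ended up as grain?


HI = grain_yield / biomass
   = 5767.64 / 15178
   = 0.38


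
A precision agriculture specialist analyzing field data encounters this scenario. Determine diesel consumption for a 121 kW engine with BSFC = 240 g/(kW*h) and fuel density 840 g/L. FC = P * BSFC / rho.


FC = P * BSFC / rho_fuel
   = 121 * 240 / 840
   = 29040 / 840
   = 34.57 L/h


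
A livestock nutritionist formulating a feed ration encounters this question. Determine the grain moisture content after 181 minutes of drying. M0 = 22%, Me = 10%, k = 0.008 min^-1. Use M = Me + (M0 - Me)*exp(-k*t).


M = Me + (M0 - Me) * e^(-k*t)
  = 10 + (22 - 10) * e^(-0.008*181)
  = 10 + 12 * e^(-1.448)
  = 10 + 12 * 0.23504
  = 10 + 2.8205
  = 12.82%


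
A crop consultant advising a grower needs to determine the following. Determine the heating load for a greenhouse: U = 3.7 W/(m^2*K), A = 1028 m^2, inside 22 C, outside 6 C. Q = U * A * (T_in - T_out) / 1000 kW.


dT = 22 - (6) = 16 K
Q = U * A * dT
  = 3.7 * 1028 * 16
  = 60857.60 W = 60.86 kW


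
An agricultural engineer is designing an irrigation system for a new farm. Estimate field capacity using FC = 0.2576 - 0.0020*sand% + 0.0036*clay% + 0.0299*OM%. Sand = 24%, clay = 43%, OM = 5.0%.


FC = 0.2576 - 0.0020*24 + 0.0036*43 + 0.0299*5.0
   = 0.2576 - 0.0480 + 0.1548 + 0.1495
   = 0.5139


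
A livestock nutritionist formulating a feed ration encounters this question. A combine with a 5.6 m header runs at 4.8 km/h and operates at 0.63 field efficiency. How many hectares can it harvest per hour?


C = w * v * eta_f / 10
  = 5.6 * 4.8 * 0.63 / 10
  = 16.93 / 10
  = 1.69 ha/h


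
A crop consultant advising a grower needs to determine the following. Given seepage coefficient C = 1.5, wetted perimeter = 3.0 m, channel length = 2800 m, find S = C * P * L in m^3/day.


S = C * P * L
  = 1.5 * 3.0 * 2800
  = 12600 m^3/day


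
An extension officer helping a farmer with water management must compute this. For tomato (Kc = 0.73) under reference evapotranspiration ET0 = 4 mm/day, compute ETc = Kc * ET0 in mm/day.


ETc = Kc * ET0
    = 0.73 * 4
    = 2.92 mm/day


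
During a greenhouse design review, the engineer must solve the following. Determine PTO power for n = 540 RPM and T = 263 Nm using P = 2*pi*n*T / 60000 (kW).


P = 2*pi*n*T / 60000
  = 2*pi * 540 * 263 / 60000
  = 892337.98 / 60000
  = 14.87 kW


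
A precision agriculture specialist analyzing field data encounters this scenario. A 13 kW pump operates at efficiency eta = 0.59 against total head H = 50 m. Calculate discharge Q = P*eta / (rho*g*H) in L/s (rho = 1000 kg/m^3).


Q = (P * 1000 * eta) / (rho * g * H)
  = (13 * 1000 * 0.59) / (1000 * 9.81 * 50)
  = 7670 / 490500
  = 0.01564 m^3/s = 15.64 L/s


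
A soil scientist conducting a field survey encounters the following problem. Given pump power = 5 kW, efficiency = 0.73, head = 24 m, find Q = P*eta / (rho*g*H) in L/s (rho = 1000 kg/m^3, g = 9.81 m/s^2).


Q = (P * 1000 * eta) / (rho * g * H)
  = (5 * 1000 * 0.73) / (1000 * 9.81 * 24)
  = 3650 / 235440
  = 0.01550 m^3/s = 15.50 L/s


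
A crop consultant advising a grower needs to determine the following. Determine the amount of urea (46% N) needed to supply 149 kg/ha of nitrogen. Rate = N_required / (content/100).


Rate = N_required / (N_content / 100)
     = 149 / (46 / 100)
     = 149 / 0.46
     = 323.91 kg/ha


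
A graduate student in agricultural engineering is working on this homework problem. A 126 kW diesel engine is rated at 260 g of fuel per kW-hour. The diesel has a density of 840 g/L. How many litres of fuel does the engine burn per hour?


FC = P * BSFC / rho_fuel
   = 126 * 260 / 840
   = 32760 / 840
   = 39 L/h


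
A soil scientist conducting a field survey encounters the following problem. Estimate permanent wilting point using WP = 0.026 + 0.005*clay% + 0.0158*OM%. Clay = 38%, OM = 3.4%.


WP = 0.026 + 0.005*38 + 0.0158*3.4
   = 0.026 + 0.1900 + 0.0537
   = 0.2697


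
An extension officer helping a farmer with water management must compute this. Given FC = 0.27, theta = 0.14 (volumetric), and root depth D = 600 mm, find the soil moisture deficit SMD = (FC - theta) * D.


SMD = (FC - theta) * D
    = (0.27 - 0.14) * 600
    = 0.130 * 600
    = 78 mm


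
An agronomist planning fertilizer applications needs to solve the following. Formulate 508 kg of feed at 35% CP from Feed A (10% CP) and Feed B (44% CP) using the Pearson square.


parts_A = CP_b - target = 44 - 35 = 9
parts_B = target - CP_a = 35 - 10 = 25
total_parts = 9 + 25 = 34
Feed A = 508 * 9 / 34 = 134.47 kg
Feed B = 508 * 25 / 34 = 373.53 kg

134.47 kg


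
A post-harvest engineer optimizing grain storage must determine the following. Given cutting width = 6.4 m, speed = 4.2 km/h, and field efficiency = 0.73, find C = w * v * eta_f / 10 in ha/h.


C = w * v * eta_f / 10
  = 6.4 * 4.2 * 0.73 / 10
  = 19.62 / 10
  = 1.96 ha/h


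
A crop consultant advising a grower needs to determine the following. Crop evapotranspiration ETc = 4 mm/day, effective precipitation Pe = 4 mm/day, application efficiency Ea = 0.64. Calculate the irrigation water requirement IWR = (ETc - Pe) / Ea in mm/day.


IWR = (ETc - Pe) / Ea
    = (4 - 4) / 0.64
    = 0 / 0.64
    = 0 mm/day


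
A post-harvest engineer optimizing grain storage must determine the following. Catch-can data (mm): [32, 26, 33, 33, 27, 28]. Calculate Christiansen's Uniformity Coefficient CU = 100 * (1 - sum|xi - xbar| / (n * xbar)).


xbar = 179 / 6 = 29.833
sum|xi - xbar| = 17
CU = 100 * (1 - 17 / (6 * 29.833))
   = 100 * (1 - 0.0950)
   = 90.50%


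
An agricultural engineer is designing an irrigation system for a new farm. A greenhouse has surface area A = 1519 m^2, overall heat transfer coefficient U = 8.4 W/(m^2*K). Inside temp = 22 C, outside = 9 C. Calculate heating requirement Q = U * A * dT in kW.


dT = 22 - (9) = 13 K
Q = U * A * dT
  = 8.4 * 1519 * 13
  = 165874.80 W = 165.87 kW


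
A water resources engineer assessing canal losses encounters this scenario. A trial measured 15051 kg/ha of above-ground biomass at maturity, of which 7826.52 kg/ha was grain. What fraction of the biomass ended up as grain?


HI = grain_yield / biomass
   = 7826.52 / 15051
   = 0.52


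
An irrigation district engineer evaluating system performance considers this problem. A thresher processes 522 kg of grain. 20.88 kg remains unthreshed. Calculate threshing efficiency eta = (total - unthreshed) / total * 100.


eta = (total - unthreshed) / total * 100
    = (522 - 20.88) / 522 * 100
    = 501.12 / 522 * 100
    = 96%


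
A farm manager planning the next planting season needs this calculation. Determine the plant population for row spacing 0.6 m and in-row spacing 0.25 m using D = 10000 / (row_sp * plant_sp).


D = 10000 / (row_sp * plant_sp)
  = 10000 / (0.6 * 0.25)
  = 10000 / 0.1500
  = 66666.67 plants/ha


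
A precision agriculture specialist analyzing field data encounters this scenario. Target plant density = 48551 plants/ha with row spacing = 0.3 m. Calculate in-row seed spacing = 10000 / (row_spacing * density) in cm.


spacing = 10000 / (row_sp * density)
        = 10000 / (0.3 * 48551)
        = 10000 / 14565.30
        = 0.68656 m = 68.66 cm


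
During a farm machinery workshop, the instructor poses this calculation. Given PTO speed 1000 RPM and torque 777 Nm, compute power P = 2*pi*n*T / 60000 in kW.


P = 2*pi*n*T / 60000
  = 2*pi * 1000 * 777 / 60000
  = 4882034.98 / 60000
  = 81.37 kW


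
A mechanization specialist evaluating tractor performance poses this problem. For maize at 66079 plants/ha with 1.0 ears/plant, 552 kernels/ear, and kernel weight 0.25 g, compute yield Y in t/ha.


Y = density * ears * kernels * kw
  = 66079 * 1.0 * 552 * 0.25 g/ha
  = 9118902 g/ha
  = 9118.90 kg/ha = 9.12 t/ha


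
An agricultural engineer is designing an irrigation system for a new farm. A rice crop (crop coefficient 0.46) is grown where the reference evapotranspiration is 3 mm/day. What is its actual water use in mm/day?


ETc = Kc * ET0
    = 0.46 * 3
    = 1.38 mm/day


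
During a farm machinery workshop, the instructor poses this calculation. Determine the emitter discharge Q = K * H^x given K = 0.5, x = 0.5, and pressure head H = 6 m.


Q = K * H^x
  = 0.5 * 6^0.5
  = 0.5 * 2.4495
  = 1.22 L/h


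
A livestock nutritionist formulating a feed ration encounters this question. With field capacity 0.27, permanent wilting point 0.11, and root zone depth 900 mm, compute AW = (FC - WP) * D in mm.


AW = (FC - WP) * D
   = (0.27 - 0.11) * 900
   = 0.16 * 900
   = 144 mm


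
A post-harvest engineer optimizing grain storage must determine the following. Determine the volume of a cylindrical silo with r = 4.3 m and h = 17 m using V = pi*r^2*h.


V = pi * r^2 * h
  = pi * 4.3^2 * 17
  = pi * 18.49 * 17
  = 987.50 m^3


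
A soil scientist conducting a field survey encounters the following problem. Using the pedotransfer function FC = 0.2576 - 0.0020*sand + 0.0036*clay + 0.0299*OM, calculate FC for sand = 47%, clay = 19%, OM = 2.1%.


FC = 0.2576 - 0.0020*47 + 0.0036*19 + 0.0299*2.1
   = 0.2576 - 0.0940 + 0.0684 + 0.0628
   = 0.2948


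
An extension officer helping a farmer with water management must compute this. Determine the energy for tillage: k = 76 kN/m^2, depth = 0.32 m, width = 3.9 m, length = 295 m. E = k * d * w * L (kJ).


E = k * d * w * L
  = 76 * 0.32 * 3.9 * 295
  = 27980.16 kJ


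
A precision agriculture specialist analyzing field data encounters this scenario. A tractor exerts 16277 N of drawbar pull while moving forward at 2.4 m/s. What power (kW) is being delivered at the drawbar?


P = F * v / 1000
  = 16277 * 2.4 / 1000
  = 39064.80 / 1000
  = 39.06 kW


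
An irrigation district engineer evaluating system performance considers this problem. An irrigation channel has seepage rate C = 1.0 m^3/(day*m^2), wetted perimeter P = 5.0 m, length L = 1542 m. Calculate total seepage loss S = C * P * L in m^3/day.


S = C * P * L
  = 1.0 * 5.0 * 1542
  = 7710 m^3/day


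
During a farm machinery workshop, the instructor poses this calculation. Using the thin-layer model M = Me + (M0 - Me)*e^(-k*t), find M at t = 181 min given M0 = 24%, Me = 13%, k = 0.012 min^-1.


M = Me + (M0 - Me) * e^(-k*t)
  = 13 + (24 - 13) * e^(-0.012*181)
  = 13 + 11 * e^(-2.172)
  = 13 + 11 * 0.11395
  = 13 + 1.2534
  = 14.25%


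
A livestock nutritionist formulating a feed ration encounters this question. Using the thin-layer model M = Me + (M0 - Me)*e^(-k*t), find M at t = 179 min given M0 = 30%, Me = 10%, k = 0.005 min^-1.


M = Me + (M0 - Me) * e^(-k*t)
  = 10 + (30 - 10) * e^(-0.005*179)
  = 10 + 20 * e^(-0.895)
  = 10 + 20 * 0.40861
  = 10 + 8.1722
  = 18.17%


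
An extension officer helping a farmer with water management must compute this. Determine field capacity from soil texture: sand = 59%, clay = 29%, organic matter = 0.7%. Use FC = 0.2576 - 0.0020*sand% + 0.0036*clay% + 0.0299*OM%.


FC = 0.2576 - 0.0020*59 + 0.0036*29 + 0.0299*0.7
   = 0.2576 - 0.1180 + 0.1044 + 0.0209
   = 0.2649


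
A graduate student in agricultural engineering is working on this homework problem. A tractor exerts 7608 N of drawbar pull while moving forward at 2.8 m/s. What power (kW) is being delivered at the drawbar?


P = F * v / 1000
  = 7608 * 2.8 / 1000
  = 21302.40 / 1000
  = 21.30 kW


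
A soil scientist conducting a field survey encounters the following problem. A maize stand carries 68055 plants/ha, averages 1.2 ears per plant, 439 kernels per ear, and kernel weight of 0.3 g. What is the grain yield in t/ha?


Y = density * ears * kernels * kw
  = 68055 * 1.2 * 439 * 0.3 g/ha
  = 10755412.20 g/ha
  = 10755.41 kg/ha = 10.76 t/ha


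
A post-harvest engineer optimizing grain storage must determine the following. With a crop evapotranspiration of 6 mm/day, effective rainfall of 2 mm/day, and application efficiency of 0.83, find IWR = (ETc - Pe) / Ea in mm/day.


IWR = (ETc - Pe) / Ea
    = (6 - 2) / 0.83
    = 4 / 0.83
    = 4.82 mm/day


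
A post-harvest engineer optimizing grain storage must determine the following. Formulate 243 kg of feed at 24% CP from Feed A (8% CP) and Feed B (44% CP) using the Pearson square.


parts_A = CP_b - target = 44 - 24 = 20
parts_B = target - CP_a = 24 - 8 = 16
total_parts = 20 + 16 = 36
Feed A = 243 * 20 / 36 = 135 kg
Feed B = 243 * 16 / 36 = 108 kg

135 kg


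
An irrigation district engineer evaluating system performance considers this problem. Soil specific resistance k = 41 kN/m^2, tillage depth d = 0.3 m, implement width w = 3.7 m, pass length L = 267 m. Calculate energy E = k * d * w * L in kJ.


E = k * d * w * L
  = 41 * 0.3 * 3.7 * 267
  = 12151.17 kJ


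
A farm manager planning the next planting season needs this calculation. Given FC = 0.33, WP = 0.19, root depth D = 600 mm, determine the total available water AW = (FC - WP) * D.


AW = (FC - WP) * D
   = (0.33 - 0.19) * 600
   = 0.14 * 600
   = 84 mm


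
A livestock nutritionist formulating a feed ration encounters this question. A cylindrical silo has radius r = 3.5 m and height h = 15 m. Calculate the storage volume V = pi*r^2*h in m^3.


V = pi * r^2 * h
  = pi * 3.5^2 * 15
  = pi * 12.25 * 15
  = 577.27 m^3


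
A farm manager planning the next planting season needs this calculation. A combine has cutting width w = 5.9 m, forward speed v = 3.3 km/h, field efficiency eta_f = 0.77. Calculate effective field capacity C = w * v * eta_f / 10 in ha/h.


C = w * v * eta_f / 10
  = 5.9 * 3.3 * 0.77 / 10
  = 14.99 / 10
  = 1.50 ha/h


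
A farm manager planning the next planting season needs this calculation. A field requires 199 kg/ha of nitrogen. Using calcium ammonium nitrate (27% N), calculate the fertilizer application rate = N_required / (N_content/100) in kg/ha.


Rate = N_required / (N_content / 100)
     = 199 / (27 / 100)
     = 199 / 0.27
     = 737.04 kg/ha


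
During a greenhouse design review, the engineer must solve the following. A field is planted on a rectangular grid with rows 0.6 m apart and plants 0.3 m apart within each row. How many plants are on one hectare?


D = 10000 / (row_sp * plant_sp)
  = 10000 / (0.6 * 0.3)
  = 10000 / 0.1800
  = 55555.56 plants/ha


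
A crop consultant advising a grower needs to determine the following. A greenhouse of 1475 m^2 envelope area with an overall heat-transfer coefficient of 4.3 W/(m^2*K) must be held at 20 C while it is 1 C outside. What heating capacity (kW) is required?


dT = 20 - (1) = 19 K
Q = U * A * dT
  = 4.3 * 1475 * 19
  = 120507.50 W = 120.51 kW


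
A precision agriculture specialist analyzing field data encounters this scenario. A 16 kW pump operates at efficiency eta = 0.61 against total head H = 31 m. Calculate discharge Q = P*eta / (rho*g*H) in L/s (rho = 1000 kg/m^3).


Q = (P * 1000 * eta) / (rho * g * H)
  = (16 * 1000 * 0.61) / (1000 * 9.81 * 31)
  = 9760 / 304110
  = 0.03209 m^3/s = 32.09 L/s


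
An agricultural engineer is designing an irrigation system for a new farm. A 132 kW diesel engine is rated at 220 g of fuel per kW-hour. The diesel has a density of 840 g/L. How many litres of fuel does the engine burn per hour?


FC = P * BSFC / rho_fuel
   = 132 * 220 / 840
   = 29040 / 840
   = 34.57 L/h


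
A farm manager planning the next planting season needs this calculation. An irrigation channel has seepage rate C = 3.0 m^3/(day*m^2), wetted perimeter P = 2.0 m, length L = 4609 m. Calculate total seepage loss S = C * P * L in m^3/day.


S = C * P * L
  = 3.0 * 2.0 * 4609
  = 27654 m^3/day


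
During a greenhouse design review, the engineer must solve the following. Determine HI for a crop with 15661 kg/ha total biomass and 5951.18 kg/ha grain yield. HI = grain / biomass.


HI = grain_yield / biomass
   = 5951.18 / 15661
   = 0.38


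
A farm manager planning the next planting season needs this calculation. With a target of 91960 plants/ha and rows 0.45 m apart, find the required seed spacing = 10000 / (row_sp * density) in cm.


spacing = 10000 / (row_sp * density)
        = 10000 / (0.45 * 91960)
        = 10000 / 41382
        = 0.24165 m = 24.17 cm


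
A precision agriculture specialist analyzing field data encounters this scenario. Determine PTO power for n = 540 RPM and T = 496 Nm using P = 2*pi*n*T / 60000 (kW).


P = 2*pi*n*T / 60000
  = 2*pi * 540 * 496 / 60000
  = 1682888.35 / 60000
  = 28.05 kW


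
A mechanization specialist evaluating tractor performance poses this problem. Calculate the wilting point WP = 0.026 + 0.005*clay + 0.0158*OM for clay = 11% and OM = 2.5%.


WP = 0.026 + 0.005*11 + 0.0158*2.5
   = 0.026 + 0.0550 + 0.0395
   = 0.1205


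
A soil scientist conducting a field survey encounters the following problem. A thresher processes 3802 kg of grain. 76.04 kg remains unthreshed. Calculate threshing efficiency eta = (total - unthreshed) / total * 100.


eta = (total - unthreshed) / total * 100
    = (3802 - 76.04) / 3802 * 100
    = 3725.96 / 3802 * 100
    = 98%


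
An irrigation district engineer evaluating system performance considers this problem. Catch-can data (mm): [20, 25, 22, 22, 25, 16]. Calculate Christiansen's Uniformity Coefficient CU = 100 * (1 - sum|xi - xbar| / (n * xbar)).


xbar = 130 / 6 = 21.667
sum|xi - xbar| = 14.667
CU = 100 * (1 - 14.667 / (6 * 21.667))
   = 100 * (1 - 0.1128)
   = 88.72%


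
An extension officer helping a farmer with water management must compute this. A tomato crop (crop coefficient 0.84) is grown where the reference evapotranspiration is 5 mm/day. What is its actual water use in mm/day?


ETc = Kc * ET0
    = 0.84 * 5
    = 4.20 mm/day


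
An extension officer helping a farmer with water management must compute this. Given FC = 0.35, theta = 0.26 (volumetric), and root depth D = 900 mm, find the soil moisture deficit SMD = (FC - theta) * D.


SMD = (FC - theta) * D
    = (0.35 - 0.26) * 900
    = 0.090 * 900
    = 81 mm


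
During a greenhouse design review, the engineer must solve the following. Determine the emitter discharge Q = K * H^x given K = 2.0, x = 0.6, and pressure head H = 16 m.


Q = K * H^x
  = 2.0 * 16^0.6
  = 2.0 * 5.2780
  = 10.56 L/h


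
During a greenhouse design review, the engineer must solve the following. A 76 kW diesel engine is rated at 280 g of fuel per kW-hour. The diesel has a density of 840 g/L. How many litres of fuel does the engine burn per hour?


FC = P * BSFC / rho_fuel
   = 76 * 280 / 840
   = 21280 / 840
   = 25.33 L/h


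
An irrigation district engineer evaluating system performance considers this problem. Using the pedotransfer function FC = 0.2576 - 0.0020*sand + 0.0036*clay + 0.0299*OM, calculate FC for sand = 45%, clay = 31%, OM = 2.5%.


FC = 0.2576 - 0.0020*45 + 0.0036*31 + 0.0299*2.5
   = 0.2576 - 0.0900 + 0.1116 + 0.0748
   = 0.3540


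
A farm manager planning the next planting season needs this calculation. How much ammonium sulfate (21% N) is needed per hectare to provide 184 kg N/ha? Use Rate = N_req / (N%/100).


Rate = N_required / (N_content / 100)
     = 184 / (21 / 100)
     = 184 / 0.21
     = 876.19 kg/ha


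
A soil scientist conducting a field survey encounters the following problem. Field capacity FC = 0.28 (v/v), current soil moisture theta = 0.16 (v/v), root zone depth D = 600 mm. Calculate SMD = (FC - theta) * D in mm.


SMD = (FC - theta) * D
    = (0.28 - 0.16) * 600
    = 0.120 * 600
    = 72 mm


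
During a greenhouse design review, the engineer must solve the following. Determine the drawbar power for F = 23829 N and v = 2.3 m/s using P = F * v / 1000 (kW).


P = F * v / 1000
  = 23829 * 2.3 / 1000
  = 54806.70 / 1000
  = 54.81 kW


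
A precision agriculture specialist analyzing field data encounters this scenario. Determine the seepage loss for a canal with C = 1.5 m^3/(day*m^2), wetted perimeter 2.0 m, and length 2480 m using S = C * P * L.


S = C * P * L
  = 1.5 * 2.0 * 2480
  = 7440 m^3/day


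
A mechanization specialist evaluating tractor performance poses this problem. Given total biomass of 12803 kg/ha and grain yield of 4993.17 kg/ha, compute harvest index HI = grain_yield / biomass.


HI = grain_yield / biomass
   = 4993.17 / 12803
   = 0.39


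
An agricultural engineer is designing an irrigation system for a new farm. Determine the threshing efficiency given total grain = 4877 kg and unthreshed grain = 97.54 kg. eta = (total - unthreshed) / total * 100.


eta = (total - unthreshed) / total * 100
    = (4877 - 97.54) / 4877 * 100
    = 4779.46 / 4877 * 100
    = 98%


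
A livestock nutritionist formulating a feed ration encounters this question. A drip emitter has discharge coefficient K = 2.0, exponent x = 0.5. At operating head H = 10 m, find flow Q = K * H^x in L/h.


Q = K * H^x
  = 2.0 * 10^0.5
  = 2.0 * 3.1623
  = 6.32 L/h


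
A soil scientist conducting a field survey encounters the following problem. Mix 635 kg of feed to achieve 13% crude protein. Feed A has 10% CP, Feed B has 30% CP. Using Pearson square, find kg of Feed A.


parts_A = CP_b - target = 30 - 13 = 17
parts_B = target - CP_a = 13 - 10 = 3
total_parts = 17 + 3 = 20
Feed A = 635 * 17 / 20 = 539.75 kg
Feed B = 635 * 3 / 20 = 95.25 kg

539.75 kg


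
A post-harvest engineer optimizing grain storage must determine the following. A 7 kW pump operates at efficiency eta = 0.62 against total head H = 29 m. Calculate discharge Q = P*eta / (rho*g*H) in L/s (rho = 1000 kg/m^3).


Q = (P * 1000 * eta) / (rho * g * H)
  = (7 * 1000 * 0.62) / (1000 * 9.81 * 29)
  = 4340 / 284490
  = 0.01526 m^3/s = 15.26 L/s
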